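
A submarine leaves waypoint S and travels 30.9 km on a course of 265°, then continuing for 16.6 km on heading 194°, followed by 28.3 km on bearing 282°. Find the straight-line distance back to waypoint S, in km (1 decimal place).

63.8 km

Leg 1 (265°, 30.9 km): east 30.9 sin 265° = -30.78, north 30.9 cos 265° = -2.69
Leg 2 (194°, 16.6 km): east 16.6 sin 194° = -4.02, north 16.6 cos 194° = -16.11
Leg 3 (282°, 28.3 km): east 28.3 sin 282° = -27.68, north 28.3 cos 282° = 5.88
Net: -62.48 east, -12.92 north. Distance = √((-62.48)² + (-12.92)²) = 63.801 km.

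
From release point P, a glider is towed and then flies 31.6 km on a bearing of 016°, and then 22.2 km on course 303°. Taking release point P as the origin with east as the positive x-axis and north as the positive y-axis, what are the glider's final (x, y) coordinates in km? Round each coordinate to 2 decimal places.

(-9.91, 42.47)

Leg 1 (016°, 31.6 km): east 31.6 sin 16° = 8.71, north 31.6 cos 16° = 30.38
Leg 2 (303°, 22.2 km): east 22.2 sin 303° = -18.62, north 22.2 cos 303° = 12.09
Summing: -9.91 km east, 42.47 km north → (-9.91, 42.47).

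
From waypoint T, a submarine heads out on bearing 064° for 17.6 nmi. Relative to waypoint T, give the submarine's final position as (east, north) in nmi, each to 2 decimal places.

(15.82, 7.72)

Leg 1 (064°, 17.6 nmi): east 17.6 sin 64° = 15.82, north 17.6 cos 64° = 7.72
Summing: 15.82 nmi east, 7.72 nmi north → (15.82, 7.72).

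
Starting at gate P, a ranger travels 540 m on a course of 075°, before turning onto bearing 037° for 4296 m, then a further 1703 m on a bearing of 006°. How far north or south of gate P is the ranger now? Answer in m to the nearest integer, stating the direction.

5264 m north

Leg 1 (075°, 540 m): east 540 sin 75° = 521.60, north 540 cos 75° = 139.76
Leg 2 (037°, 4296 m): east 4296 sin 37° = 2585.40, north 4296 cos 37° = 3430.94
Leg 3 (006°, 1703 m): east 1703 sin 6° = 178.01, north 1703 cos 6° = 1693.67
Net north component: 5264.37 m.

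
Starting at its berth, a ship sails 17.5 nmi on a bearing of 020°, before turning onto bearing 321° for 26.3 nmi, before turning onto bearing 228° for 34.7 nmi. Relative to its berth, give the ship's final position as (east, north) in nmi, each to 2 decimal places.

Leg 1 (020°, 17.5 nmi): east 17.5 sin 20° = 5.99, north 17.5 cos 20° = 16.44
Leg 2 (321°, 26.3 nmi): east 26.3 sin 321° = -16.55, north 26.3 cos 321° = 20.44
Leg 3 (228°, 34.7 nmi): east 34.7 sin 228° = -25.79, north 34.7 cos 228° = -23.22
Summing: -36.35 nmi east, 13.66 nmi north → (-36.35, 13.66).

(-36.35, 13.66)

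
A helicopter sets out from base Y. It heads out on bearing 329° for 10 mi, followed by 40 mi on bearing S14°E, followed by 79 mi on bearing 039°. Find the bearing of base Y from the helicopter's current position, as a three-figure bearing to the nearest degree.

Leg 1 (329°, 10 mi): east 10 sin 329° = -5.15, north 10 cos 329° = 8.57
Leg 2 (S14°E, 40 mi): east 40 sin 166° = 9.68, north 40 cos 166° = -38.81
Leg 3 (039°, 79 mi): east 79 sin 39° = 49.72, north 79 cos 39° = 61.39
Net displacement: 54.24 east, 31.15 north. Direction back to start is (-54.24, -31.15): bearing = atan2(-54.24, -31.15) mod 360° = 240.13° ≈ 240°.

240°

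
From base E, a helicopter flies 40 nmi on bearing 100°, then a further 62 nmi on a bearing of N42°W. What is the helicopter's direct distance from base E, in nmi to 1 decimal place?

39.2 nmi

Leg 1 (100°, 40 nmi): east 40 sin 100° = 39.39, north 40 cos 100° = -6.95
Leg 2 (N42°W, 62 nmi): east 62 sin 318° = -41.49, north 62 cos 318° = 46.07
Net: -2.09 east, 39.13 north. Distance = √((-2.09)² + (39.13)²) = 39.185 nmi.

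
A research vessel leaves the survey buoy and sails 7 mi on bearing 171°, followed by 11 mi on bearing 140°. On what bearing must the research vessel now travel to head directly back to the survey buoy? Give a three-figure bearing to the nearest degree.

Leg 1 (171°, 7 mi): east 7 sin 171° = 1.10, north 7 cos 171° = -6.91
Leg 2 (140°, 11 mi): east 11 sin 140° = 7.07, north 11 cos 140° = -8.43
Net displacement: 8.17 east, -15.34 north. Direction back to start is (-8.17, 15.34): bearing = atan2(-8.17, 15.34) mod 360° = 331.97° ≈ 332°.

332°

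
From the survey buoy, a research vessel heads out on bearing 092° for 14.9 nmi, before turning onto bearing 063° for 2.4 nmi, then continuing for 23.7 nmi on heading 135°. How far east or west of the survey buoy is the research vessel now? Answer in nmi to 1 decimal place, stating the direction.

33.8 nmi east

Leg 1 (092°, 14.9 nmi): east 14.9 sin 92° = 14.89, north 14.9 cos 92° = -0.52
Leg 2 (063°, 2.4 nmi): east 2.4 sin 63° = 2.14, north 2.4 cos 63° = 1.09
Leg 3 (135°, 23.7 nmi): east 23.7 sin 135° = 16.76, north 23.7 cos 135° = -16.76
Net east component: 33.79 nmi.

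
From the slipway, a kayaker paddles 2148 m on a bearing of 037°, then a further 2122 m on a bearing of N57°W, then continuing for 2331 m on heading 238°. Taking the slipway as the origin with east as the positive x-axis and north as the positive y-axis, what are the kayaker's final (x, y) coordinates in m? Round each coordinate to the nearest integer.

Leg 1 (037°, 2148 m): east 2148 sin 37° = 1292.70, north 2148 cos 37° = 1715.47
Leg 2 (N57°W, 2122 m): east 2122 sin 303° = -1779.66, north 2122 cos 303° = 1155.72
Leg 3 (238°, 2331 m): east 2331 sin 238° = -1976.80, north 2331 cos 238° = -1235.24
Summing: -2463.76 m east, 1635.95 m north → (-2464, 1636).

(-2464, 1636)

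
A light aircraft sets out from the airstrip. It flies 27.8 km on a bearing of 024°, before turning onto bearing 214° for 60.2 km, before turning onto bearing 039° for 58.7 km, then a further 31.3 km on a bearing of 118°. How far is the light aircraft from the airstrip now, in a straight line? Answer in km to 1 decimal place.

Leg 1 (024°, 27.8 km): east 27.8 sin 24° = 11.31, north 27.8 cos 24° = 25.40
Leg 2 (214°, 60.2 km): east 60.2 sin 214° = -33.66, north 60.2 cos 214° = -49.91
Leg 3 (039°, 58.7 km): east 58.7 sin 39° = 36.94, north 58.7 cos 39° = 45.62
Leg 4 (118°, 31.3 km): east 31.3 sin 118° = 27.64, north 31.3 cos 118° = -14.69
Net: 42.22 east, 6.41 north. Distance = √((42.22)² + (6.41)²) = 42.705 km.

42.7 km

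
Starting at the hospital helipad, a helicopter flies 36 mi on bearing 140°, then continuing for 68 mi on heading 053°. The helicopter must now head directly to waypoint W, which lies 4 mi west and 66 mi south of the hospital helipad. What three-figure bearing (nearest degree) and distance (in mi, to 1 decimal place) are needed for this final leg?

Leg 1 (140°, 36 mi): east 36 sin 140° = 23.14, north 36 cos 140° = -27.58
Leg 2 (053°, 68 mi): east 68 sin 53° = 54.31, north 68 cos 53° = 40.92
Current position: (77.45, 13.35). Target: (-4, -66). Remaining: Δeast = -81.45, Δnorth = -79.35.
Bearing = atan2(-81.45, -79.35) mod 360° = 225.75°; distance = √((-81.45)² + (-79.35)²) = 113.708 mi.

226°, 113.7 mi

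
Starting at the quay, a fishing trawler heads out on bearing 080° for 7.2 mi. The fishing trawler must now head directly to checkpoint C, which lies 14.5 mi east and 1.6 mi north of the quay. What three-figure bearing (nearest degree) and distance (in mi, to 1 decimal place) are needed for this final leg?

Leg 1 (080°, 7.2 mi): east 7.2 sin 80° = 7.09, north 7.2 cos 80° = 1.25
Current position: (7.09, 1.25). Target: (14.5, 1.6). Remaining: Δeast = 7.41, Δnorth = 0.35.
Bearing = atan2(7.41, 0.35) mod 360° = 87.30°; distance = √((7.41)² + (0.35)²) = 7.418 mi.

087°, 7.4 mi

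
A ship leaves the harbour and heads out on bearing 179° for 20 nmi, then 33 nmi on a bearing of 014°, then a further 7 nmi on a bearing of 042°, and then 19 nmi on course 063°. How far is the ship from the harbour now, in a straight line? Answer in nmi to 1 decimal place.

39.6 nmi

Leg 1 (179°, 20 nmi): east 20 sin 179° = 0.35, north 20 cos 179° = -20.00
Leg 2 (014°, 33 nmi): east 33 sin 14° = 7.98, north 33 cos 14° = 32.02
Leg 3 (042°, 7 nmi): east 7 sin 42° = 4.68, north 7 cos 42° = 5.20
Leg 4 (063°, 19 nmi): east 19 sin 63° = 16.93, north 19 cos 63° = 8.63
Net: 29.95 east, 25.85 north. Distance = √((29.95)² + (25.85)²) = 39.560 nmi.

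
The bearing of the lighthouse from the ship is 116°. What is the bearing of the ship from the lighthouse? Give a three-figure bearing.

Back-bearing = 116° + 180° = 296°.

296°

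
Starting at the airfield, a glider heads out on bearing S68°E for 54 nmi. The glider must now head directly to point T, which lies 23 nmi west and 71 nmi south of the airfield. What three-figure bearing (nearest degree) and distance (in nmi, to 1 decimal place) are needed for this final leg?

235°, 89.0 nmi

Leg 1 (S68°E, 54 nmi): east 54 sin 112° = 50.07, north 54 cos 112° = -20.23
Current position: (50.07, -20.23). Target: (-23, -71). Remaining: Δeast = -73.07, Δnorth = -50.77.
Bearing = atan2(-73.07, -50.77) mod 360° = 235.21°; distance = √((-73.07)² + (-50.77)²) = 88.976 nmi.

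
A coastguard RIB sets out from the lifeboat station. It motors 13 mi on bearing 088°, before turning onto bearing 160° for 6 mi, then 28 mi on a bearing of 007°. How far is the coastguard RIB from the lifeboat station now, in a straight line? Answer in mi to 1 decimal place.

29.2 mi

Leg 1 (088°, 13 mi): east 13 sin 88° = 12.99, north 13 cos 88° = 0.45
Leg 2 (160°, 6 mi): east 6 sin 160° = 2.05, north 6 cos 160° = -5.64
Leg 3 (007°, 28 mi): east 28 sin 7° = 3.41, north 28 cos 7° = 27.79
Net: 18.46 east, 22.61 north. Distance = √((18.46)² + (22.61)²) = 29.184 mi.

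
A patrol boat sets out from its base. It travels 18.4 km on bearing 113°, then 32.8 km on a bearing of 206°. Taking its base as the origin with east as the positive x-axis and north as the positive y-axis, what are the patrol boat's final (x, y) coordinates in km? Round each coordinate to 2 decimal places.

Leg 1 (113°, 18.4 km): east 18.4 sin 113° = 16.94, north 18.4 cos 113° = -7.19
Leg 2 (206°, 32.8 km): east 32.8 sin 206° = -14.38, north 32.8 cos 206° = -29.48
Summing: 2.56 km east, -36.67 km north → (2.56, -36.67).

(2.56, -36.67)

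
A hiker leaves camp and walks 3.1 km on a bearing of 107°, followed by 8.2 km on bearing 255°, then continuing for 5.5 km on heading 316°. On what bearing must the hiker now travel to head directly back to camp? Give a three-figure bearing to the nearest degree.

096°

Leg 1 (107°, 3.1 km): east 3.1 sin 107° = 2.96, north 3.1 cos 107° = -0.91
Leg 2 (255°, 8.2 km): east 8.2 sin 255° = -7.92, north 8.2 cos 255° = -2.12
Leg 3 (316°, 5.5 km): east 5.5 sin 316° = -3.82, north 5.5 cos 316° = 3.96
Net displacement: -8.78 east, 0.93 north. Direction back to start is (8.78, -0.93): bearing = atan2(8.78, -0.93) mod 360° = 96.03° ≈ 096°.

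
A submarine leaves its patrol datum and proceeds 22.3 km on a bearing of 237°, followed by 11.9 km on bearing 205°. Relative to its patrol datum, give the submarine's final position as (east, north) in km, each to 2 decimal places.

Leg 1 (237°, 22.3 km): east 22.3 sin 237° = -18.70, north 22.3 cos 237° = -12.15
Leg 2 (205°, 11.9 km): east 11.9 sin 205° = -5.03, north 11.9 cos 205° = -10.79
Summing: -23.73 km east, -22.93 km north → (-23.73, -22.93).

(-23.73, -22.93)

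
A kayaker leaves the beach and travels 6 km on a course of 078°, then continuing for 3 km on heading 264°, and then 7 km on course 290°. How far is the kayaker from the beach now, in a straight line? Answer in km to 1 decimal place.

5.0 km

Leg 1 (078°, 6 km): east 6 sin 78° = 5.87, north 6 cos 78° = 1.25
Leg 2 (264°, 3 km): east 3 sin 264° = -2.98, north 3 cos 264° = -0.31
Leg 3 (290°, 7 km): east 7 sin 290° = -6.58, north 7 cos 290° = 2.39
Net: -3.69 east, 3.33 north. Distance = √((-3.69)² + (3.33)²) = 4.971 km.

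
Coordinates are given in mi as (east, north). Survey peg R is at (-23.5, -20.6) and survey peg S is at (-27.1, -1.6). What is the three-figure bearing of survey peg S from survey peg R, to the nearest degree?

Δeast = -27.1 − -23.5 = -3.60; Δnorth = -1.6 − -20.6 = 19.00.
Bearing = atan2(Δeast, Δnorth) mod 360° = 349.27° ≈ 349°.

349°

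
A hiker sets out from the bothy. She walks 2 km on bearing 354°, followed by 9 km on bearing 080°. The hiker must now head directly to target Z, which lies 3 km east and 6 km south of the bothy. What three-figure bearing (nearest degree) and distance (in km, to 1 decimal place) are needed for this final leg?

211°, 11.1 km

Leg 1 (354°, 2 km): east 2 sin 354° = -0.21, north 2 cos 354° = 1.99
Leg 2 (080°, 9 km): east 9 sin 80° = 8.86, north 9 cos 80° = 1.56
Current position: (8.65, 3.55). Target: (3, -6). Remaining: Δeast = -5.65, Δnorth = -9.55.
Bearing = atan2(-5.65, -9.55) mod 360° = 210.62°; distance = √((-5.65)² + (-9.55)²) = 11.100 km.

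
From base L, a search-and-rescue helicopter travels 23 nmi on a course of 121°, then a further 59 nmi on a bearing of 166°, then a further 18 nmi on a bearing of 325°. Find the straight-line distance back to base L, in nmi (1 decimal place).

Leg 1 (121°, 23 nmi): east 23 sin 121° = 19.71, north 23 cos 121° = -11.85
Leg 2 (166°, 59 nmi): east 59 sin 166° = 14.27, north 59 cos 166° = -57.25
Leg 3 (325°, 18 nmi): east 18 sin 325° = -10.32, north 18 cos 325° = 14.74
Net: 23.66 east, -54.35 north. Distance = √((23.66)² + (-54.35)²) = 59.277 nmi.

59.3 nmi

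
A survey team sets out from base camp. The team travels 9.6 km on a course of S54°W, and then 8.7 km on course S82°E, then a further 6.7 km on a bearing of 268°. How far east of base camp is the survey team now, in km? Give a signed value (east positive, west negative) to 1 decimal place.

-5.8 km

Leg 1 (S54°W, 9.6 km): east 9.6 sin 234° = -7.77, north 9.6 cos 234° = -5.64
Leg 2 (S82°E, 8.7 km): east 8.7 sin 98° = 8.62, north 8.7 cos 98° = -1.21
Leg 3 (268°, 6.7 km): east 6.7 sin 268° = -6.70, north 6.7 cos 268° = -0.23
Net east component: -5.85 km.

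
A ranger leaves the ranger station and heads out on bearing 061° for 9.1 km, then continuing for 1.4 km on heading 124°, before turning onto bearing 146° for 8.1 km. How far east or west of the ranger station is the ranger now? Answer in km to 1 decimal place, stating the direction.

13.6 km east

Leg 1 (061°, 9.1 km): east 9.1 sin 61° = 7.96, north 9.1 cos 61° = 4.41
Leg 2 (124°, 1.4 km): east 1.4 sin 124° = 1.16, north 1.4 cos 124° = -0.78
Leg 3 (146°, 8.1 km): east 8.1 sin 146° = 4.53, north 8.1 cos 146° = -6.72
Net east component: 13.65 km.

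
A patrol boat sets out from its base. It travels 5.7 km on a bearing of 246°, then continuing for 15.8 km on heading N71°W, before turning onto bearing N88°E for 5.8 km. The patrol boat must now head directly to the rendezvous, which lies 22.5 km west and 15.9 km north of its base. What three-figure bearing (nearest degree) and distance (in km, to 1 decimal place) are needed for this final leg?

Leg 1 (246°, 5.7 km): east 5.7 sin 246° = -5.21, north 5.7 cos 246° = -2.32
Leg 2 (N71°W, 15.8 km): east 15.8 sin 289° = -14.94, north 15.8 cos 289° = 5.14
Leg 3 (N88°E, 5.8 km): east 5.8 sin 88° = 5.80, north 5.8 cos 88° = 0.20
Current position: (-14.35, 3.03). Target: (-22.5, 15.9). Remaining: Δeast = -8.15, Δnorth = 12.87.
Bearing = atan2(-8.15, 12.87) mod 360° = 327.66°; distance = √((-8.15)² + (12.87)²) = 15.235 km.

328°, 15.2 km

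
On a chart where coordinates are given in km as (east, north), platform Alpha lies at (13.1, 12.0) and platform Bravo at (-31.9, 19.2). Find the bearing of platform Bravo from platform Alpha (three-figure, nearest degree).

Δeast = -31.9 − 13.1 = -45.00; Δnorth = 19.2 − 12.0 = 7.20.
Bearing = atan2(Δeast, Δnorth) mod 360° = 279.09° ≈ 279°.

279°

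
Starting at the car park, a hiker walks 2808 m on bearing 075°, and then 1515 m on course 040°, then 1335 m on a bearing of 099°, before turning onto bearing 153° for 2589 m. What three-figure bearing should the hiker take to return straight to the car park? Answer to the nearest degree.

Leg 1 (075°, 2808 m): east 2808 sin 75° = 2712.32, north 2808 cos 75° = 726.76
Leg 2 (040°, 1515 m): east 1515 sin 40° = 973.82, north 1515 cos 40° = 1160.56
Leg 3 (099°, 1335 m): east 1335 sin 99° = 1318.56, north 1335 cos 99° = -208.84
Leg 4 (153°, 2589 m): east 2589 sin 153° = 1175.38, north 2589 cos 153° = -2306.82
Net displacement: 6180.09 east, -628.33 north. Direction back to start is (-6180.09, 628.33): bearing = atan2(-6180.09, 628.33) mod 360° = 275.81° ≈ 276°.

276°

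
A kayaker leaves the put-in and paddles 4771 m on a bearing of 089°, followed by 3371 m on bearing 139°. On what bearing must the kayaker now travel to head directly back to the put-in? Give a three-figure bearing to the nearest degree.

Leg 1 (089°, 4771 m): east 4771 sin 89° = 4770.27, north 4771 cos 89° = 83.27
Leg 2 (139°, 3371 m): east 3371 sin 139° = 2211.57, north 3371 cos 139° = -2544.13
Net displacement: 6981.85 east, -2460.86 north. Direction back to start is (-6981.85, 2460.86): bearing = atan2(-6981.85, 2460.86) mod 360° = 289.42° ≈ 289°.

289°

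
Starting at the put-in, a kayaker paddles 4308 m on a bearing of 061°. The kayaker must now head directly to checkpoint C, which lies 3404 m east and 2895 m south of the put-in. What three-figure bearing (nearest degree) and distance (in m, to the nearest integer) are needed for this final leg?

Leg 1 (061°, 4308 m): east 4308 sin 61° = 3767.86, north 4308 cos 61° = 2088.56
Current position: (3767.86, 2088.56). Target: (3404, -2895). Remaining: Δeast = -363.86, Δnorth = -4983.56.
Bearing = atan2(-363.86, -4983.56) mod 360° = 184.18°; distance = √((-363.86)² + (-4983.56)²) = 4996.825 m.

184°, 4997 m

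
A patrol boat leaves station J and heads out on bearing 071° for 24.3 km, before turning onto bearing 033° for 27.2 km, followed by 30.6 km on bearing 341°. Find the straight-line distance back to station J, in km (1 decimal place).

65.8 km

Leg 1 (071°, 24.3 km): east 24.3 sin 71° = 22.98, north 24.3 cos 71° = 7.91
Leg 2 (033°, 27.2 km): east 27.2 sin 33° = 14.81, north 27.2 cos 33° = 22.81
Leg 3 (341°, 30.6 km): east 30.6 sin 341° = -9.96, north 30.6 cos 341° = 28.93
Net: 27.83 east, 59.66 north. Distance = √((27.83)² + (59.66)²) = 65.827 km.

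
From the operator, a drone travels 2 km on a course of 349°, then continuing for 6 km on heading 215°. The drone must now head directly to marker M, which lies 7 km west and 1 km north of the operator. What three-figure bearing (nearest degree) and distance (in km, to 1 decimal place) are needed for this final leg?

321°, 5.1 km

Leg 1 (349°, 2 km): east 2 sin 349° = -0.38, north 2 cos 349° = 1.96
Leg 2 (215°, 6 km): east 6 sin 215° = -3.44, north 6 cos 215° = -4.91
Current position: (-3.82, -2.95). Target: (-7, 1). Remaining: Δeast = -3.18, Δnorth = 3.95.
Bearing = atan2(-3.18, 3.95) mod 360° = 321.20°; distance = √((-3.18)² + (3.95)²) = 5.070 km.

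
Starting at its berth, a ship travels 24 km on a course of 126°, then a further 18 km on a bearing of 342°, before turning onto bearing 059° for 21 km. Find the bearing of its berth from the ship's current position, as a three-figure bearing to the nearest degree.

247°

Leg 1 (126°, 24 km): east 24 sin 126° = 19.42, north 24 cos 126° = -14.11
Leg 2 (342°, 18 km): east 18 sin 342° = -5.56, north 18 cos 342° = 17.12
Leg 3 (059°, 21 km): east 21 sin 59° = 18.00, north 21 cos 59° = 10.82
Net displacement: 31.85 east, 13.83 north. Direction back to start is (-31.85, -13.83): bearing = atan2(-31.85, -13.83) mod 360° = 246.53° ≈ 247°.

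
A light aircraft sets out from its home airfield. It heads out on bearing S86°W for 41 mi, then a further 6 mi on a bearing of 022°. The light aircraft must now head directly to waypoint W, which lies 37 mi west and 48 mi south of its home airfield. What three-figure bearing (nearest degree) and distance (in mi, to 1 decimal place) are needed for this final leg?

Leg 1 (S86°W, 41 mi): east 41 sin 266° = -40.90, north 41 cos 266° = -2.86
Leg 2 (022°, 6 mi): east 6 sin 22° = 2.25, north 6 cos 22° = 5.56
Current position: (-38.65, 2.70). Target: (-37, -48). Remaining: Δeast = 1.65, Δnorth = -50.70.
Bearing = atan2(1.65, -50.70) mod 360° = 178.13°; distance = √((1.65)² + (-50.70)²) = 50.730 mi.

178°, 50.7 mi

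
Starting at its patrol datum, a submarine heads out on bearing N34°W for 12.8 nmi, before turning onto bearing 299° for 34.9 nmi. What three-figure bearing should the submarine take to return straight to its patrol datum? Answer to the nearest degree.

Leg 1 (N34°W, 12.8 nmi): east 12.8 sin 326° = -7.16, north 12.8 cos 326° = 10.61
Leg 2 (299°, 34.9 nmi): east 34.9 sin 299° = -30.52, north 34.9 cos 299° = 16.92
Net displacement: -37.68 east, 27.53 north. Direction back to start is (37.68, -27.53): bearing = atan2(37.68, -27.53) mod 360° = 126.15° ≈ 126°.

126°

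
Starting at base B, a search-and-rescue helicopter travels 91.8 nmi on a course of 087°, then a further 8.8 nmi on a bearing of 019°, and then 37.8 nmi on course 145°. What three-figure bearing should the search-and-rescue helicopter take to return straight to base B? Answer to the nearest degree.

Leg 1 (087°, 91.8 nmi): east 91.8 sin 87° = 91.67, north 91.8 cos 87° = 4.80
Leg 2 (019°, 8.8 nmi): east 8.8 sin 19° = 2.86, north 8.8 cos 19° = 8.32
Leg 3 (145°, 37.8 nmi): east 37.8 sin 145° = 21.68, north 37.8 cos 145° = -30.96
Net displacement: 116.22 east, -17.84 north. Direction back to start is (-116.22, 17.84): bearing = atan2(-116.22, 17.84) mod 360° = 278.73° ≈ 279°.

279°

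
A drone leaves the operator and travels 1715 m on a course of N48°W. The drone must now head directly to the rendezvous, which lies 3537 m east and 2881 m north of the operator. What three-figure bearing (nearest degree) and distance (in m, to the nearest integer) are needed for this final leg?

070°, 5114 m

Leg 1 (N48°W, 1715 m): east 1715 sin 312° = -1274.49, north 1715 cos 312° = 1147.56
Current position: (-1274.49, 1147.56). Target: (3537, 2881). Remaining: Δeast = 4811.49, Δnorth = 1733.44.
Bearing = atan2(4811.49, 1733.44) mod 360° = 70.19°; distance = √((4811.49)² + (1733.44)²) = 5114.224 m.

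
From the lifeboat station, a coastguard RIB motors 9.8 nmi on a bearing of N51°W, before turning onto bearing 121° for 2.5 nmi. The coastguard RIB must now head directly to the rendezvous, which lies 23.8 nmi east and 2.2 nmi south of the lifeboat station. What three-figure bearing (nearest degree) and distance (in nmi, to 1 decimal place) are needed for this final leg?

Leg 1 (N51°W, 9.8 nmi): east 9.8 sin 309° = -7.62, north 9.8 cos 309° = 6.17
Leg 2 (121°, 2.5 nmi): east 2.5 sin 121° = 2.14, north 2.5 cos 121° = -1.29
Current position: (-5.47, 4.88). Target: (23.8, -2.2). Remaining: Δeast = 29.27, Δnorth = -7.08.
Bearing = atan2(29.27, -7.08) mod 360° = 103.60°; distance = √((29.27)² + (-7.08)²) = 30.117 nmi.

104°, 30.1 nmi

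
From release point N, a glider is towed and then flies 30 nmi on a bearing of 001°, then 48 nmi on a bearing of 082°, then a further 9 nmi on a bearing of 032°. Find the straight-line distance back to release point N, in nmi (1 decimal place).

Leg 1 (001°, 30 nmi): east 30 sin 1° = 0.52, north 30 cos 1° = 30.00
Leg 2 (082°, 48 nmi): east 48 sin 82° = 47.53, north 48 cos 82° = 6.68
Leg 3 (032°, 9 nmi): east 9 sin 32° = 4.77, north 9 cos 32° = 7.63
Net: 52.83 east, 44.31 north. Distance = √((52.83)² + (44.31)²) = 68.948 nmi.

68.9 nmi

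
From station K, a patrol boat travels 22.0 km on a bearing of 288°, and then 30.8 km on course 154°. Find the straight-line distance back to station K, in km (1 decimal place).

Leg 1 (288°, 22.0 km): east 22.0 sin 288° = -20.92, north 22.0 cos 288° = 6.80
Leg 2 (154°, 30.8 km): east 30.8 sin 154° = 13.50, north 30.8 cos 154° = -27.68
Net: -7.42 east, -20.88 north. Distance = √((-7.42)² + (-20.88)²) = 22.164 km.

22.2 km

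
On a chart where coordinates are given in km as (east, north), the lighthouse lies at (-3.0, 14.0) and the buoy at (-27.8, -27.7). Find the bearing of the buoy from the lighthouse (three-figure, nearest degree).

211°

Δeast = -27.8 − -3.0 = -24.80; Δnorth = -27.7 − 14.0 = -41.70.
Bearing = atan2(Δeast, Δnorth) mod 360° = 210.74° ≈ 211°.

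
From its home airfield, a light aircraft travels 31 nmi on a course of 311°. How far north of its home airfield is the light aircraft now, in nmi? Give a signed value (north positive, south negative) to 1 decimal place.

20.3 nmi

Leg 1 (311°, 31 nmi): east 31 sin 311° = -23.40, north 31 cos 311° = 20.34
Net north component: 20.34 nmi.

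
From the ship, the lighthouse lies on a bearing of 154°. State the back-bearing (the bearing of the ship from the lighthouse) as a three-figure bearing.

334°

Back-bearing = 154° + 180° = 334°.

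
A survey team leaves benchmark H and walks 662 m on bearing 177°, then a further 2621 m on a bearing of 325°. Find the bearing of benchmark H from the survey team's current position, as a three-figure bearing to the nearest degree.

Leg 1 (177°, 662 m): east 662 sin 177° = 34.65, north 662 cos 177° = -661.09
Leg 2 (325°, 2621 m): east 2621 sin 325° = -1503.34, north 2621 cos 325° = 2147.00
Net displacement: -1468.70 east, 1485.90 north. Direction back to start is (1468.70, -1485.90): bearing = atan2(1468.70, -1485.90) mod 360° = 135.33° ≈ 135°.

135°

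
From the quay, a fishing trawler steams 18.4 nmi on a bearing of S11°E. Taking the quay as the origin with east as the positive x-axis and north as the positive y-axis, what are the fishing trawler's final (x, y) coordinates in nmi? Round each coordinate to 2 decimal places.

(3.51, -18.06)

Leg 1 (S11°E, 18.4 nmi): east 18.4 sin 169° = 3.51, north 18.4 cos 169° = -18.06
Summing: 3.51 nmi east, -18.06 nmi north → (3.51, -18.06).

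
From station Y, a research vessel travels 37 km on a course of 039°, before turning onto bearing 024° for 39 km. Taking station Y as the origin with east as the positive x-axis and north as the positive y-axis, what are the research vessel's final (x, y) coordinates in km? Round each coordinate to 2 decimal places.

(39.15, 64.38)

Leg 1 (039°, 37 km): east 37 sin 39° = 23.28, north 37 cos 39° = 28.75
Leg 2 (024°, 39 km): east 39 sin 24° = 15.86, north 39 cos 24° = 35.63
Summing: 39.15 km east, 64.38 km north → (39.15, 64.38).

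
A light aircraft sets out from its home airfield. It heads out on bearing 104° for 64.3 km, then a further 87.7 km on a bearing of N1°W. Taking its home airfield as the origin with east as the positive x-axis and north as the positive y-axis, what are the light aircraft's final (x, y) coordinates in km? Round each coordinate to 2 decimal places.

(60.86, 72.13)

Leg 1 (104°, 64.3 km): east 64.3 sin 104° = 62.39, north 64.3 cos 104° = -15.56
Leg 2 (N1°W, 87.7 km): east 87.7 sin 359° = -1.53, north 87.7 cos 359° = 87.69
Summing: 60.86 km east, 72.13 km north → (60.86, 72.13).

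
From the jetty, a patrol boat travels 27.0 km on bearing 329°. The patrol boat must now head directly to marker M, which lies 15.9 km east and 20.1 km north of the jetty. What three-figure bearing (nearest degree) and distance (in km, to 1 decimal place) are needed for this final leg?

Leg 1 (329°, 27.0 km): east 27.0 sin 329° = -13.91, north 27.0 cos 329° = 23.14
Current position: (-13.91, 23.14). Target: (15.9, 20.1). Remaining: Δeast = 29.81, Δnorth = -3.04.
Bearing = atan2(29.81, -3.04) mod 360° = 95.83°; distance = √((29.81)² + (-3.04)²) = 29.961 km.

096°, 30.0 km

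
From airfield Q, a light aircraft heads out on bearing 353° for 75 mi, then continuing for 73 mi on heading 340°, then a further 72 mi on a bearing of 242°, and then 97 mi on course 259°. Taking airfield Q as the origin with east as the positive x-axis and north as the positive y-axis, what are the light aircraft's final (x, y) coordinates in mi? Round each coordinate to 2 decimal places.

(-192.90, 90.73)

Leg 1 (353°, 75 mi): east 75 sin 353° = -9.14, north 75 cos 353° = 74.44
Leg 2 (340°, 73 mi): east 73 sin 340° = -24.97, north 73 cos 340° = 68.60
Leg 3 (242°, 72 mi): east 72 sin 242° = -63.57, north 72 cos 242° = -33.80
Leg 4 (259°, 97 mi): east 97 sin 259° = -95.22, north 97 cos 259° = -18.51
Summing: -192.90 mi east, 90.73 mi north → (-192.90, 90.73).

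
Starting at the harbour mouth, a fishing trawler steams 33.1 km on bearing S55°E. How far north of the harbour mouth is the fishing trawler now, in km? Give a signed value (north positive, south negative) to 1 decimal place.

-19.0 km

Leg 1 (S55°E, 33.1 km): east 33.1 sin 125° = 27.11, north 33.1 cos 125° = -18.99
Net north component: -18.99 km.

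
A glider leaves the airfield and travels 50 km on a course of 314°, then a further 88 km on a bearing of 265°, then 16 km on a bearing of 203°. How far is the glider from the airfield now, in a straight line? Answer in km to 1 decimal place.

130.5 km

Leg 1 (314°, 50 km): east 50 sin 314° = -35.97, north 50 cos 314° = 34.73
Leg 2 (265°, 88 km): east 88 sin 265° = -87.67, north 88 cos 265° = -7.67
Leg 3 (203°, 16 km): east 16 sin 203° = -6.25, north 16 cos 203° = -14.73
Net: -129.88 east, 12.34 north. Distance = √((-129.88)² + (12.34)²) = 130.468 km.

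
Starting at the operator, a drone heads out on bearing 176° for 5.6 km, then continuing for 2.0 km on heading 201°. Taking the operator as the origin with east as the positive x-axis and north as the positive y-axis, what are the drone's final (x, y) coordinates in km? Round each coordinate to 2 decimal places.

(-0.33, -7.45)

Leg 1 (176°, 5.6 km): east 5.6 sin 176° = 0.39, north 5.6 cos 176° = -5.59
Leg 2 (201°, 2.0 km): east 2.0 sin 201° = -0.72, north 2.0 cos 201° = -1.87
Summing: -0.33 km east, -7.45 km north → (-0.33, -7.45).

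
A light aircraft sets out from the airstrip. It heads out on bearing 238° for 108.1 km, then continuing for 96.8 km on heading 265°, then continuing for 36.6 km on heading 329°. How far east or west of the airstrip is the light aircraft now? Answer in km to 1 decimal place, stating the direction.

Leg 1 (238°, 108.1 km): east 108.1 sin 238° = -91.67, north 108.1 cos 238° = -57.28
Leg 2 (265°, 96.8 km): east 96.8 sin 265° = -96.43, north 96.8 cos 265° = -8.44
Leg 3 (329°, 36.6 km): east 36.6 sin 329° = -18.85, north 36.6 cos 329° = 31.37
Net east component: -206.96 km.

207.0 km west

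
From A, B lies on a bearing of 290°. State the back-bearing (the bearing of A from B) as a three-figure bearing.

Back-bearing = 290° − 180° = 110°.

110°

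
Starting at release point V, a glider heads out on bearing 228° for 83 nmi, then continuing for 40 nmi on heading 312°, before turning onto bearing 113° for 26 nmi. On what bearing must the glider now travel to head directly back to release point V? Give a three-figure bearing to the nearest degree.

060°

Leg 1 (228°, 83 nmi): east 83 sin 228° = -61.68, north 83 cos 228° = -55.54
Leg 2 (312°, 40 nmi): east 40 sin 312° = -29.73, north 40 cos 312° = 26.77
Leg 3 (113°, 26 nmi): east 26 sin 113° = 23.93, north 26 cos 113° = -10.16
Net displacement: -67.47 east, -38.93 north. Direction back to start is (67.47, 38.93): bearing = atan2(67.47, 38.93) mod 360° = 60.02° ≈ 060°.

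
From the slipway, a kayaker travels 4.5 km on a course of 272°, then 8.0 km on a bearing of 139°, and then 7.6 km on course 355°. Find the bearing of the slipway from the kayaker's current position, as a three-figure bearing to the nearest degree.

183°

Leg 1 (272°, 4.5 km): east 4.5 sin 272° = -4.50, north 4.5 cos 272° = 0.16
Leg 2 (139°, 8.0 km): east 8.0 sin 139° = 5.25, north 8.0 cos 139° = -6.04
Leg 3 (355°, 7.6 km): east 7.6 sin 355° = -0.66, north 7.6 cos 355° = 7.57
Net displacement: 0.09 east, 1.69 north. Direction back to start is (-0.09, -1.69): bearing = atan2(-0.09, -1.69) mod 360° = 183.01° ≈ 183°.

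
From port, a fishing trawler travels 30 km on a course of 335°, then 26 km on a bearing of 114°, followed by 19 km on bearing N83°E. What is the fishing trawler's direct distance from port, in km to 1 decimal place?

Leg 1 (335°, 30 km): east 30 sin 335° = -12.68, north 30 cos 335° = 27.19
Leg 2 (114°, 26 km): east 26 sin 114° = 23.75, north 26 cos 114° = -10.58
Leg 3 (N83°E, 19 km): east 19 sin 83° = 18.86, north 19 cos 83° = 2.32
Net: 29.93 east, 18.93 north. Distance = √((29.93)² + (18.93)²) = 35.415 km.

35.4 km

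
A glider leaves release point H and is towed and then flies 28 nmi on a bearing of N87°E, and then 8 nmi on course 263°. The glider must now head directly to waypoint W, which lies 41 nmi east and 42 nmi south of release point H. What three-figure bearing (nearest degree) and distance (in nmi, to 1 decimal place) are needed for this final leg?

154°, 47.4 nmi

Leg 1 (N87°E, 28 nmi): east 28 sin 87° = 27.96, north 28 cos 87° = 1.47
Leg 2 (263°, 8 nmi): east 8 sin 263° = -7.94, north 8 cos 263° = -0.97
Current position: (20.02, 0.49). Target: (41, -42). Remaining: Δeast = 20.98, Δnorth = -42.49.
Bearing = atan2(20.98, -42.49) mod 360° = 153.72°; distance = √((20.98)² + (-42.49)²) = 47.387 nmi.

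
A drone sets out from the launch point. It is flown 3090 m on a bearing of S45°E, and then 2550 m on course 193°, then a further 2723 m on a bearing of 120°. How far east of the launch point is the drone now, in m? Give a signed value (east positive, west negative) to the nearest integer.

Leg 1 (S45°E, 3090 m): east 3090 sin 135° = 2184.96, north 3090 cos 135° = -2184.96
Leg 2 (193°, 2550 m): east 2550 sin 193° = -573.63, north 2550 cos 193° = -2484.64
Leg 3 (120°, 2723 m): east 2723 sin 120° = 2358.19, north 2723 cos 120° = -1361.50
Net east component: 3969.52 m.

3970 m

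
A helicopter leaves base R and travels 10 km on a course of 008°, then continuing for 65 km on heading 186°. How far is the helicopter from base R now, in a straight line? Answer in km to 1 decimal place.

Leg 1 (008°, 10 km): east 10 sin 8° = 1.39, north 10 cos 8° = 9.90
Leg 2 (186°, 65 km): east 65 sin 186° = -6.79, north 65 cos 186° = -64.64
Net: -5.40 east, -54.74 north. Distance = √((-5.40)² + (-54.74)²) = 55.007 km.

55.0 km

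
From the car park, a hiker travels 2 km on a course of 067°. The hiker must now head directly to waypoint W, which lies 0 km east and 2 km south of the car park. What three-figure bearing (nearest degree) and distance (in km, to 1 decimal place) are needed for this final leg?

214°, 3.3 km

Leg 1 (067°, 2 km): east 2 sin 67° = 1.84, north 2 cos 67° = 0.78
Current position: (1.84, 0.78). Target: (0, -2). Remaining: Δeast = -1.84, Δnorth = -2.78.
Bearing = atan2(-1.84, -2.78) mod 360° = 213.50°; distance = √((-1.84)² + (-2.78)²) = 3.336 km.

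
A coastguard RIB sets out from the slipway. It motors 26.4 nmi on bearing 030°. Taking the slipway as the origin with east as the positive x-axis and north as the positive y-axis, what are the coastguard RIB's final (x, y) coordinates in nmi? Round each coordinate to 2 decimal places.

Leg 1 (030°, 26.4 nmi): east 26.4 sin 30° = 13.20, north 26.4 cos 30° = 22.86
Summing: 13.20 nmi east, 22.86 nmi north → (13.20, 22.86).

(13.20, 22.86)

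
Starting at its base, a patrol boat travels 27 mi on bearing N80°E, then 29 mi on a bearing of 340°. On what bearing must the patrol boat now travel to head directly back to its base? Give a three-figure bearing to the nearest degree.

Leg 1 (N80°E, 27 mi): east 27 sin 80° = 26.59, north 27 cos 80° = 4.69
Leg 2 (340°, 29 mi): east 29 sin 340° = -9.92, north 29 cos 340° = 27.25
Net displacement: 16.67 east, 31.94 north. Direction back to start is (-16.67, -31.94): bearing = atan2(-16.67, -31.94) mod 360° = 207.56° ≈ 208°.

208°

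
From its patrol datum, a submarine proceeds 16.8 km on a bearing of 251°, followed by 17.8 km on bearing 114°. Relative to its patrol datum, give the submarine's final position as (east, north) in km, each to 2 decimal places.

Leg 1 (251°, 16.8 km): east 16.8 sin 251° = -15.88, north 16.8 cos 251° = -5.47
Leg 2 (114°, 17.8 km): east 17.8 sin 114° = 16.26, north 17.8 cos 114° = -7.24
Summing: 0.38 km east, -12.71 km north → (0.38, -12.71).

(0.38, -12.71)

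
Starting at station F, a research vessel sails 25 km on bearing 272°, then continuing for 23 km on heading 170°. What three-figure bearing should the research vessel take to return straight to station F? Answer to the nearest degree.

Leg 1 (272°, 25 km): east 25 sin 272° = -24.98, north 25 cos 272° = 0.87
Leg 2 (170°, 23 km): east 23 sin 170° = 3.99, north 23 cos 170° = -22.65
Net displacement: -20.99 east, -21.78 north. Direction back to start is (20.99, 21.78): bearing = atan2(20.99, 21.78) mod 360° = 43.95° ≈ 044°.

044°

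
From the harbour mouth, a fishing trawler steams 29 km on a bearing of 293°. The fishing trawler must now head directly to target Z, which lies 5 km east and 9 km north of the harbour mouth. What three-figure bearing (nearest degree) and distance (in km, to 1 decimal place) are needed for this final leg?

Leg 1 (293°, 29 km): east 29 sin 293° = -26.69, north 29 cos 293° = 11.33
Current position: (-26.69, 11.33). Target: (5, 9). Remaining: Δeast = 31.69, Δnorth = -2.33.
Bearing = atan2(31.69, -2.33) mod 360° = 94.21°; distance = √((31.69)² + (-2.33)²) = 31.780 km.

094°, 31.8 km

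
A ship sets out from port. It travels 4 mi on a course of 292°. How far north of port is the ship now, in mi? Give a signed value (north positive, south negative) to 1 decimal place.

Leg 1 (292°, 4 mi): east 4 sin 292° = -3.71, north 4 cos 292° = 1.50
Net north component: 1.50 mi.

1.5 mi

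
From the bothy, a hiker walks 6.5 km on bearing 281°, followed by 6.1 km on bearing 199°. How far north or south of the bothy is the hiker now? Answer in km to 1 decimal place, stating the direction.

Leg 1 (281°, 6.5 km): east 6.5 sin 281° = -6.38, north 6.5 cos 281° = 1.24
Leg 2 (199°, 6.1 km): east 6.1 sin 199° = -1.99, north 6.1 cos 199° = -5.77
Net north component: -4.53 km.

4.5 km south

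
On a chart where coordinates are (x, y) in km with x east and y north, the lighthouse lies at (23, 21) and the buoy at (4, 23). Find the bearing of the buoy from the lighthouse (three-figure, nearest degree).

276°

Δeast = 4 − 23 = -19.00; Δnorth = 23 − 21 = 2.00.
Bearing = atan2(Δeast, Δnorth) mod 360° = 276.01° ≈ 276°.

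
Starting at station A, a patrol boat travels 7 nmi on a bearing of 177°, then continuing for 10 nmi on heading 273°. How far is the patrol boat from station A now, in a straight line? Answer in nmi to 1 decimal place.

Leg 1 (177°, 7 nmi): east 7 sin 177° = 0.37, north 7 cos 177° = -6.99
Leg 2 (273°, 10 nmi): east 10 sin 273° = -9.99, north 10 cos 273° = 0.52
Net: -9.62 east, -6.47 north. Distance = √((-9.62)² + (-6.47)²) = 11.592 nmi.

11.6 nmi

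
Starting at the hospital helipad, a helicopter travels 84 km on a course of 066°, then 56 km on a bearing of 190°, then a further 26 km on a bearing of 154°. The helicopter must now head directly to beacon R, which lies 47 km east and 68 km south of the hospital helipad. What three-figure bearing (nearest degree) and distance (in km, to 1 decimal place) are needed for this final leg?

233°, 39.3 km

Leg 1 (066°, 84 km): east 84 sin 66° = 76.74, north 84 cos 66° = 34.17
Leg 2 (190°, 56 km): east 56 sin 190° = -9.72, north 56 cos 190° = -55.15
Leg 3 (154°, 26 km): east 26 sin 154° = 11.40, north 26 cos 154° = -23.37
Current position: (78.41, -44.35). Target: (47, -68). Remaining: Δeast = -31.41, Δnorth = -23.65.
Bearing = atan2(-31.41, -23.65) mod 360° = 233.03°; distance = √((-31.41)² + (-23.65)²) = 39.318 km.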